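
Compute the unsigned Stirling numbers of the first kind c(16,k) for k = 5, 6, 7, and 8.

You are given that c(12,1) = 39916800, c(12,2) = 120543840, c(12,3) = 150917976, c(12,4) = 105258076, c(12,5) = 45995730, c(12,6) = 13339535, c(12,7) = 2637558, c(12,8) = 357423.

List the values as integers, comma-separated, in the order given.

i=13: T(13,2)=39916800+12·120543840=1486442880 | T(13,3)=120543840+12·150917976=1931559552 | T(13,4)=150917976+12·105258076=1414014888 | T(13,5)=105258076+12·45995730=657206836 | T(13,6)=45995730+12·13339535=206070150 | T(13,7)=13339535+12·2637558=44990231 | T(13,8)=2637558+12·357423=6926634
i=14: T(14,3)=1486442880+13·1931559552=26596717056 | T(14,4)=1931559552+13·1414014888=20313753096 | T(14,5)=1414014888+13·657206836=9957703756 | T(14,6)=657206836+13·206070150=3336118786 | T(14,7)=206070150+13·44990231=790943153 | T(14,8)=44990231+13·6926634=135036473
i=15: T(15,4)=26596717056+14·20313753096=310989260400 | T(15,5)=20313753096+14·9957703756=159721605680 | T(15,6)=9957703756+14·3336118786=56663366760 | T(15,7)=3336118786+14·790943153=14409322928 | T(15,8)=790943153+14·135036473=2681453775
i=16: T(16,5)=310989260400+15·159721605680=2706813345600 | T(16,6)=159721605680+15·56663366760=1009672107080 | T(16,7)=56663366760+15·14409322928=272803210680 | T(16,8)=14409322928+15·2681453775=54631129553
Read c(16,5) = 2706813345600, c(16,6) = 1009672107080, c(16,7) = 272803210680, c(16,8) = 54631129553.

2706813345600, 1009672107080, 272803210680, 54631129553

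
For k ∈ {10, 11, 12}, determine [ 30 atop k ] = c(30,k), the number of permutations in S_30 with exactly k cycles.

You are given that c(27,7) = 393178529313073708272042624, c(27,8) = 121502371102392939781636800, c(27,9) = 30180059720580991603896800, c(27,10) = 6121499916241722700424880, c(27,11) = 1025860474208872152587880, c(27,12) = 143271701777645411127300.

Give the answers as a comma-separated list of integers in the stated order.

[28] T[28,8]:27*121502371102392939781636800+393178529313073708272042624=3673742549077683082376236224 · T[28,9]:27*30180059720580991603896800+121502371102392939781636800=936363983558079713086850400 · T[28,10]:27*6121499916241722700424880+30180059720580991603896800=195460557459107504515368560 · T[28,11]:27*1025860474208872152587880+6121499916241722700424880=33819732719881270820297640 · T[28,12]:27*143271701777645411127300+1025860474208872152587880=4894196422205298253024980
[29] T[29,9]:28*936363983558079713086850400+3673742549077683082376236224=29891934088703915048808047424 · T[29,10]:28*195460557459107504515368560+936363983558079713086850400=6409259592413089839517170080 · T[29,11]:28*33819732719881270820297640+195460557459107504515368560=1142413073615783087483702480 · T[29,12]:28*4894196422205298253024980+33819732719881270820297640=170857232541629621904997080
[30] T[30,10]:29*6409259592413089839517170080+29891934088703915048808047424=215760462268683520394805979744 · T[30,11]:29*1142413073615783087483702480+6409259592413089839517170080=39539238727270799376544542000 · T[30,12]:29*170857232541629621904997080+1142413073615783087483702480=6097272817323042122728617800
Read c(30,10) = 215760462268683520394805979744, c(30,11) = 39539238727270799376544542000, c(30,12) = 6097272817323042122728617800.

215760462268683520394805979744, 39539238727270799376544542000, 6097272817323042122728617800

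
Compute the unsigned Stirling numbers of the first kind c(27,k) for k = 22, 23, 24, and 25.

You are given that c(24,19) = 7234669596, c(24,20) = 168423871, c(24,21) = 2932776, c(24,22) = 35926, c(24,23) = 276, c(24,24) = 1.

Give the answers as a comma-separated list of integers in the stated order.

25922927745, 460012995, 6160050, 58500

row 25: T[25][20]=24·168423871+7234669596=11276842500  T[25][21]=24·2932776+168423871=238810495  T[25][22]=24·35926+2932776=3795000  T[25][23]=24·276+35926=42550  T[25][24]=24·1+276=300  T[25][25]=24·0+1=1
row 26: T[26][21]=25·238810495+11276842500=17247104875  T[26][22]=25·3795000+238810495=333685495  T[26][23]=25·42550+3795000=4858750  T[26][24]=25·300+42550=50050  T[26][25]=25·1+300=325
row 27: T[27][22]=26·333685495+17247104875=25922927745  T[27][23]=26·4858750+333685495=460012995  T[27][24]=26·50050+4858750=6160050  T[27][25]=26·325+50050=58500
Read c(27,22) = 25922927745, c(27,23) = 460012995, c(27,24) = 6160050, c(27,25) = 58500.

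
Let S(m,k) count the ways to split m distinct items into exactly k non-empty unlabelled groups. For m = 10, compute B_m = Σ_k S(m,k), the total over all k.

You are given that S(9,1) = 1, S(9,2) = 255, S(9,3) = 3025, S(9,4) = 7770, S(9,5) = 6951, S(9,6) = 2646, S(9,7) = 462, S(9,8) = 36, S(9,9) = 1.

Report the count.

@10  (10,1):1·1+0→1, (10,2):255·2+1→511, (10,3):3025·3+255→9330, (10,4):7770·4+3025→34105, (10,5):6951·5+7770→42525, (10,6):2646·6+6951→22827, (10,7):462·7+2646→5880, (10,8):36·8+462→750, (10,9):1·9+36→45, (10,10):0·10+1→1
B_10 = ΣS(10,k) = 1+511+9330+34105+42525+22827+5880+750+45+1 = 115975

115975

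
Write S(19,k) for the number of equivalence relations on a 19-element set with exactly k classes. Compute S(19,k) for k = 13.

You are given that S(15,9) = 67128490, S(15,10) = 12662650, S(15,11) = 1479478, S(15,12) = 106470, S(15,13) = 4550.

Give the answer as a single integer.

2892439160

[16] T[16,10]:10*12662650+67128490=193754990 · T[16,11]:11*1479478+12662650=28936908 · T[16,12]:12*106470+1479478=2757118 · T[16,13]:13*4550+106470=165620
[17] T[17,11]:11*28936908+193754990=512060978 · T[17,12]:12*2757118+28936908=62022324 · T[17,13]:13*165620+2757118=4910178
[18] T[18,12]:12*62022324+512060978=1256328866 · T[18,13]:13*4910178+62022324=125854638
[19] T[19,13]:13*125854638+1256328866=2892439160
Read S(19,13) = 2892439160.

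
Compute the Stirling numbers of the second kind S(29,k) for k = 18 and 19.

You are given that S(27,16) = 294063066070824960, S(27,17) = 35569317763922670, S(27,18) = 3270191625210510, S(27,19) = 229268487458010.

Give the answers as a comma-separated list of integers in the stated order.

[28] T[28,17]:17*35569317763922670+294063066070824960=898741468057510350 · T[28,18]:18*3270191625210510+35569317763922670=94432767017711850 · T[28,19]:19*229268487458010+3270191625210510=7626292886912700
[29] T[29,18]:18*94432767017711850+898741468057510350=2598531274376323650 · T[29,19]:19*7626292886912700+94432767017711850=239332331869053150
Read S(29,18) = 2598531274376323650, S(29,19) = 239332331869053150.

2598531274376323650, 239332331869053150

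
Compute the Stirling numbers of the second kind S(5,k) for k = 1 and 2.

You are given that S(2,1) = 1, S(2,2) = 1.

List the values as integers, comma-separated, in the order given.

1, 15

@3  (3,1):1·1+0→1, (3,2):1·2+1→3
@4  (4,1):1·1+0→1, (4,2):3·2+1→7
@5  (5,1):1·1+0→1, (5,2):7·2+1→15
Read S(5,1) = 1, S(5,2) = 15.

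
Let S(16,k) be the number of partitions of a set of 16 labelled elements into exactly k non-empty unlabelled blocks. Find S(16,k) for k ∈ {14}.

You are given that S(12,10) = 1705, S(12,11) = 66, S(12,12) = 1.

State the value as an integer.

6020

[13] T[13,11]:11*66+1705=2431 · T[13,12]:12*1+66=78 · T[13,13]:13*0+1=1
[14] T[14,12]:12*78+2431=3367 · T[14,13]:13*1+78=91 · T[14,14]:14*0+1=1
[15] T[15,13]:13*91+3367=4550 · T[15,14]:14*1+91=105
[16] T[16,14]:14*105+4550=6020
Read S(16,14) = 6020.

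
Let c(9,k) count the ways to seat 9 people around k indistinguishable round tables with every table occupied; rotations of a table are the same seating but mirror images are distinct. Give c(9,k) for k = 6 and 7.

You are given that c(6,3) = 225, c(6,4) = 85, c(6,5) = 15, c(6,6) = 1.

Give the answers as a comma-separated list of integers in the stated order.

4536, 546

@7  (7,4):85·6+225→735, (7,5):15·6+85→175, (7,6):1·6+15→21, (7,7):0·6+1→1
@8  (8,5):175·7+735→1960, (8,6):21·7+175→322, (8,7):1·7+21→28
@9  (9,6):322·8+1960→4536, (9,7):28·8+322→546
Read c(9,6) = 4536, c(9,7) = 546.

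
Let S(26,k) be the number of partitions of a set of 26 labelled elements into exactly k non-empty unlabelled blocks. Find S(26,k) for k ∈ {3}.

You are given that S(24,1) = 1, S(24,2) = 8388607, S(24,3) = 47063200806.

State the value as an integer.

@25  (25,2):8388607·2+1→16777215, (25,3):47063200806·3+8388607→141197991025
@26  (26,3):141197991025·3+16777215→423610750290
Read S(26,3) = 423610750290.

423610750290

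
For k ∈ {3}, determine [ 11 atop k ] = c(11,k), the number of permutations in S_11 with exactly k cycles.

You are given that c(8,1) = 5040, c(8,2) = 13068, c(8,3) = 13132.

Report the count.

row 9: T[9][1]=8·5040+0=40320  T[9][2]=8·13068+5040=109584  T[9][3]=8·13132+13068=118124
row 10: T[10][2]=9·109584+40320=1026576  T[10][3]=9·118124+109584=1172700
row 11: T[11][3]=10·1172700+1026576=12753576
Read c(11,3) = 12753576.

12753576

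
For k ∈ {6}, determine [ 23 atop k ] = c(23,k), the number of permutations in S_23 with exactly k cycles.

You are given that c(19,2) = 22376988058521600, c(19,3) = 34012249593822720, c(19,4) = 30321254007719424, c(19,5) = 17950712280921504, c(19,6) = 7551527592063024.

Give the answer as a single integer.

2021687376910682741568

@20  (20,3):34012249593822720·19+22376988058521600→668609730341153280, (20,4):30321254007719424·19+34012249593822720→610116075740491776, (20,5):17950712280921504·19+30321254007719424→371384787345228000, (20,6):7551527592063024·19+17950712280921504→161429736530118960
@21  (21,4):610116075740491776·20+668609730341153280→12870931245150988800, (21,5):371384787345228000·20+610116075740491776→8037811822645051776, (21,6):161429736530118960·20+371384787345228000→3599979517947607200
@22  (22,5):8037811822645051776·21+12870931245150988800→181664979520697076096, (22,6):3599979517947607200·21+8037811822645051776→83637381699544802976
@23  (23,6):83637381699544802976·22+181664979520697076096→2021687376910682741568
Read c(23,6) = 2021687376910682741568.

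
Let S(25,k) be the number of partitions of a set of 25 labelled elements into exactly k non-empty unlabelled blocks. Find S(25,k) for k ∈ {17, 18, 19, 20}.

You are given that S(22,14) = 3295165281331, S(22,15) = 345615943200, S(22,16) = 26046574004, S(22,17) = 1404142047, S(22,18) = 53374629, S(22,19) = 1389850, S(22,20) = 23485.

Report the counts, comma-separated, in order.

48063331393110, 3275678594925, 166218969675, 6220194750

r23: T_23,15=15×345615943200+3295165281331=8479404429331; T_23,16=16×26046574004+345615943200=762361127264; T_23,17=17×1404142047+26046574004=49916988803; T_23,18=18×53374629+1404142047=2364885369; T_23,19=19×1389850+53374629=79781779; T_23,20=20×23485+1389850=1859550
r24: T_24,16=16×762361127264+8479404429331=20677182465555; T_24,17=17×49916988803+762361127264=1610949936915; T_24,18=18×2364885369+49916988803=92484925445; T_24,19=19×79781779+2364885369=3880739170; T_24,20=20×1859550+79781779=116972779
r25: T_25,17=17×1610949936915+20677182465555=48063331393110; T_25,18=18×92484925445+1610949936915=3275678594925; T_25,19=19×3880739170+92484925445=166218969675; T_25,20=20×116972779+3880739170=6220194750
Read S(25,17) = 48063331393110, S(25,18) = 3275678594925, S(25,19) = 166218969675, S(25,20) = 6220194750.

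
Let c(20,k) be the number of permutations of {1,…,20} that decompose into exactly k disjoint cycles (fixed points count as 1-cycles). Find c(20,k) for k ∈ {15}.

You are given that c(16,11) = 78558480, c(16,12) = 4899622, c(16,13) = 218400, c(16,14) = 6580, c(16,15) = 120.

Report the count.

r17: T_17,12=16×4899622+78558480=156952432; T_17,13=16×218400+4899622=8394022; T_17,14=16×6580+218400=323680; T_17,15=16×120+6580=8500
r18: T_18,13=17×8394022+156952432=299650806; T_18,14=17×323680+8394022=13896582; T_18,15=17×8500+323680=468180
r19: T_19,14=18×13896582+299650806=549789282; T_19,15=18×468180+13896582=22323822
r20: T_20,15=19×22323822+549789282=973941900
Read c(20,15) = 973941900.

973941900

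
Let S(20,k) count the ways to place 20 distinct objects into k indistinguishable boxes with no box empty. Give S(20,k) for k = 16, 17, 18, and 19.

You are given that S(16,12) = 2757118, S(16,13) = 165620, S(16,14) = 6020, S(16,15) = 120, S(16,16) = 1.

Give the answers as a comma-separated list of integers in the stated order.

row 17: T[17][13]=13·165620+2757118=4910178  T[17][14]=14·6020+165620=249900  T[17][15]=15·120+6020=7820  T[17][16]=16·1+120=136  T[17][17]=17·0+1=1
row 18: T[18][14]=14·249900+4910178=8408778  T[18][15]=15·7820+249900=367200  T[18][16]=16·136+7820=9996  T[18][17]=17·1+136=153  T[18][18]=18·0+1=1
row 19: T[19][15]=15·367200+8408778=13916778  T[19][16]=16·9996+367200=527136  T[19][17]=17·153+9996=12597  T[19][18]=18·1+153=171  T[19][19]=19·0+1=1
row 20: T[20][16]=16·527136+13916778=22350954  T[20][17]=17·12597+527136=741285  T[20][18]=18·171+12597=15675  T[20][19]=19·1+171=190
Read S(20,16) = 22350954, S(20,17) = 741285, S(20,18) = 15675, S(20,19) = 190.

22350954, 741285, 15675, 190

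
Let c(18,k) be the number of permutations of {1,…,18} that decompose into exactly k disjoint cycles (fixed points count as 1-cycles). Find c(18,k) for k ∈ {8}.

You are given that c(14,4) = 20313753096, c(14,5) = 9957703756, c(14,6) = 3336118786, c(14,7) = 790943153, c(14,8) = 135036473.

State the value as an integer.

@15  (15,5):9957703756·14+20313753096→159721605680, (15,6):3336118786·14+9957703756→56663366760, (15,7):790943153·14+3336118786→14409322928, (15,8):135036473·14+790943153→2681453775
@16  (16,6):56663366760·15+159721605680→1009672107080, (16,7):14409322928·15+56663366760→272803210680, (16,8):2681453775·15+14409322928→54631129553
@17  (17,7):272803210680·16+1009672107080→5374523477960, (17,8):54631129553·16+272803210680→1146901283528
@18  (18,8):1146901283528·17+5374523477960→24871845297936
Read c(18,8) = 24871845297936.

24871845297936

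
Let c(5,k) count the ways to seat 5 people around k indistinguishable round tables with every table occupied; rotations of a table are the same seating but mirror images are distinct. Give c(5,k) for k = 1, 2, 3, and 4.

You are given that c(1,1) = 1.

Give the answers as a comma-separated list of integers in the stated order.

row 2: T[2][1]=1·1+0=1  T[2][2]=1·0+1=1
row 3: T[3][1]=2·1+0=2  T[3][2]=2·1+1=3  T[3][3]=2·0+1=1
row 4: T[4][1]=3·2+0=6  T[4][2]=3·3+2=11  T[4][3]=3·1+3=6  T[4][4]=3·0+1=1
row 5: T[5][1]=4·6+0=24  T[5][2]=4·11+6=50  T[5][3]=4·6+11=35  T[5][4]=4·1+6=10
Read c(5,1) = 24, c(5,2) = 50, c(5,3) = 35, c(5,4) = 10.

24, 50, 35, 10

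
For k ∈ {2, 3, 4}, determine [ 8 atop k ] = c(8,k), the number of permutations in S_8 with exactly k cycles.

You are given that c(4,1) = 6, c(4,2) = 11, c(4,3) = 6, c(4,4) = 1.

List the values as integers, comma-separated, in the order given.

13068, 13132, 6769

@5  (5,1):6·4+0→24, (5,2):11·4+6→50, (5,3):6·4+11→35, (5,4):1·4+6→10
@6  (6,1):24·5+0→120, (6,2):50·5+24→274, (6,3):35·5+50→225, (6,4):10·5+35→85
@7  (7,1):120·6+0→720, (7,2):274·6+120→1764, (7,3):225·6+274→1624, (7,4):85·6+225→735
@8  (8,2):1764·7+720→13068, (8,3):1624·7+1764→13132, (8,4):735·7+1624→6769
Read c(8,2) = 13068, c(8,3) = 13132, c(8,4) = 6769.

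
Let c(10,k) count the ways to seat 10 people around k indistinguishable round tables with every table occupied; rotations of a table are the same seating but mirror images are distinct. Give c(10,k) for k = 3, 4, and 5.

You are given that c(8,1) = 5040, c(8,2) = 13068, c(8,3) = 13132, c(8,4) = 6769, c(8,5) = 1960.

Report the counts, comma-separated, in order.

1172700, 723680, 269325

row 9: T[9][2]=8·13068+5040=109584  T[9][3]=8·13132+13068=118124  T[9][4]=8·6769+13132=67284  T[9][5]=8·1960+6769=22449
row 10: T[10][3]=9·118124+109584=1172700  T[10][4]=9·67284+118124=723680  T[10][5]=9·22449+67284=269325
Read c(10,3) = 1172700, c(10,4) = 723680, c(10,5) = 269325.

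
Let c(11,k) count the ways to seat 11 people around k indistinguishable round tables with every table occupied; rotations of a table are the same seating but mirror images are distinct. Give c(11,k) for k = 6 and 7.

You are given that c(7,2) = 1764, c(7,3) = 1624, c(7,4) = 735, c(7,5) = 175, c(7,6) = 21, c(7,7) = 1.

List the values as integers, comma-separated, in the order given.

i=8: T(8,3)=1764+7·1624=13132 | T(8,4)=1624+7·735=6769 | T(8,5)=735+7·175=1960 | T(8,6)=175+7·21=322 | T(8,7)=21+7·1=28
i=9: T(9,4)=13132+8·6769=67284 | T(9,5)=6769+8·1960=22449 | T(9,6)=1960+8·322=4536 | T(9,7)=322+8·28=546
i=10: T(10,5)=67284+9·22449=269325 | T(10,6)=22449+9·4536=63273 | T(10,7)=4536+9·546=9450
i=11: T(11,6)=269325+10·63273=902055 | T(11,7)=63273+10·9450=157773
Read c(11,6) = 902055, c(11,7) = 157773.

902055, 157773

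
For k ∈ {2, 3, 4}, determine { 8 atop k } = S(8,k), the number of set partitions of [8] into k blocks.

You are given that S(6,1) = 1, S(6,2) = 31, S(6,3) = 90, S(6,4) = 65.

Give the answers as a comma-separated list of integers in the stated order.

r7: T_7,1=1×1+0=1; T_7,2=2×31+1=63; T_7,3=3×90+31=301; T_7,4=4×65+90=350
r8: T_8,2=2×63+1=127; T_8,3=3×301+63=966; T_8,4=4×350+301=1701
Read S(8,2) = 127, S(8,3) = 966, S(8,4) = 1701.

127, 966, 1701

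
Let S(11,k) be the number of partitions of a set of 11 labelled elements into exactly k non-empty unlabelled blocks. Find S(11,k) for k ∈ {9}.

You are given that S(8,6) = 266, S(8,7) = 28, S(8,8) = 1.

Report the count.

row 9: T[9][7]=7·28+266=462  T[9][8]=8·1+28=36  T[9][9]=9·0+1=1
row 10: T[10][8]=8·36+462=750  T[10][9]=9·1+36=45
row 11: T[11][9]=9·45+750=1155
Read S(11,9) = 1155.

1155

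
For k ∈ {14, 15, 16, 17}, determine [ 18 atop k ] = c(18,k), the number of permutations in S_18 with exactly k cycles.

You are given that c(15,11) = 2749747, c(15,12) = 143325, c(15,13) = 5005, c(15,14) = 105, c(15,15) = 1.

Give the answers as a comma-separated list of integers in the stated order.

13896582, 468180, 10812, 153

row 16: T[16][12]=15·143325+2749747=4899622  T[16][13]=15·5005+143325=218400  T[16][14]=15·105+5005=6580  T[16][15]=15·1+105=120  T[16][16]=15·0+1=1
row 17: T[17][13]=16·218400+4899622=8394022  T[17][14]=16·6580+218400=323680  T[17][15]=16·120+6580=8500  T[17][16]=16·1+120=136  T[17][17]=16·0+1=1
row 18: T[18][14]=17·323680+8394022=13896582  T[18][15]=17·8500+323680=468180  T[18][16]=17·136+8500=10812  T[18][17]=17·1+136=153
Read c(18,14) = 13896582, c(18,15) = 468180, c(18,16) = 10812, c(18,17) = 153.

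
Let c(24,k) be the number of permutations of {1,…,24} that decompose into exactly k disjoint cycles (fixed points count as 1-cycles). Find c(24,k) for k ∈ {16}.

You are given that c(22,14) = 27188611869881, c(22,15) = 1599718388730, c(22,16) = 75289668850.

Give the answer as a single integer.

@23  (23,15):1599718388730·22+27188611869881→62382416421941, (23,16):75289668850·22+1599718388730→3256091103430
@24  (24,16):3256091103430·23+62382416421941→137272511800831
Read c(24,16) = 137272511800831.

137272511800831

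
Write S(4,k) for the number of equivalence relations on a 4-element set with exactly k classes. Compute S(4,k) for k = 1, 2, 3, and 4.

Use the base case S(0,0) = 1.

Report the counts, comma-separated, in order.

[1] T[1,1]:1*0+1=1
[2] T[2,1]:1*1+0=1 · T[2,2]:2*0+1=1
[3] T[3,1]:1*1+0=1 · T[3,2]:2*1+1=3 · T[3,3]:3*0+1=1
[4] T[4,1]:1*1+0=1 · T[4,2]:2*3+1=7 · T[4,3]:3*1+3=6 · T[4,4]:4*0+1=1
Read S(4,1) = 1, S(4,2) = 7, S(4,3) = 6, S(4,4) = 1.

1, 7, 6, 1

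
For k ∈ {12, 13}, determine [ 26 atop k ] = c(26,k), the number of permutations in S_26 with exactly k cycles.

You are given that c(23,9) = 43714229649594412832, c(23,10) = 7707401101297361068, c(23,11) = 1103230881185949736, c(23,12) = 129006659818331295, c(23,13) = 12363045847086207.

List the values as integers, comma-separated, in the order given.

4284218746244111474800, 480544558742733545125

r24: T_24,10=23×7707401101297361068+43714229649594412832=220984454979433717396; T_24,11=23×1103230881185949736+7707401101297361068=33081711368574204996; T_24,12=23×129006659818331295+1103230881185949736=4070384057007569521; T_24,13=23×12363045847086207+129006659818331295=413356714301314056
r25: T_25,11=24×33081711368574204996+220984454979433717396=1014945527825214637300; T_25,12=24×4070384057007569521+33081711368574204996=130770928736755873500; T_25,13=24×413356714301314056+4070384057007569521=13990945200239106865
r26: T_26,12=25×130770928736755873500+1014945527825214637300=4284218746244111474800; T_26,13=25×13990945200239106865+130770928736755873500=480544558742733545125
Read c(26,12) = 4284218746244111474800, c(26,13) = 480544558742733545125.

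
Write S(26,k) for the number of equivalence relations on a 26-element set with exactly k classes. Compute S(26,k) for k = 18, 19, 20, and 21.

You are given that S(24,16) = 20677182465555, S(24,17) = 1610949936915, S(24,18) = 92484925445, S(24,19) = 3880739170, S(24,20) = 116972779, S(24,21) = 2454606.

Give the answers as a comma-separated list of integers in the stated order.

107025546101760, 6433839018750, 290622864675, 9759104355

[25] T[25,17]:17*1610949936915+20677182465555=48063331393110 · T[25,18]:18*92484925445+1610949936915=3275678594925 · T[25,19]:19*3880739170+92484925445=166218969675 · T[25,20]:20*116972779+3880739170=6220194750 · T[25,21]:21*2454606+116972779=168519505
[26] T[26,18]:18*3275678594925+48063331393110=107025546101760 · T[26,19]:19*166218969675+3275678594925=6433839018750 · T[26,20]:20*6220194750+166218969675=290622864675 · T[26,21]:21*168519505+6220194750=9759104355
Read S(26,18) = 107025546101760, S(26,19) = 6433839018750, S(26,20) = 290622864675, S(26,21) = 9759104355.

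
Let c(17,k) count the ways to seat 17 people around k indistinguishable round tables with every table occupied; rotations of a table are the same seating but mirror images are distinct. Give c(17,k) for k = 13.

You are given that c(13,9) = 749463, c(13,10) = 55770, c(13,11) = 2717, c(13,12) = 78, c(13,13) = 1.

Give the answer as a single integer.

i=14: T(14,10)=749463+13·55770=1474473 | T(14,11)=55770+13·2717=91091 | T(14,12)=2717+13·78=3731 | T(14,13)=78+13·1=91
i=15: T(15,11)=1474473+14·91091=2749747 | T(15,12)=91091+14·3731=143325 | T(15,13)=3731+14·91=5005
i=16: T(16,12)=2749747+15·143325=4899622 | T(16,13)=143325+15·5005=218400
i=17: T(17,13)=4899622+16·218400=8394022
Read c(17,13) = 8394022.

8394022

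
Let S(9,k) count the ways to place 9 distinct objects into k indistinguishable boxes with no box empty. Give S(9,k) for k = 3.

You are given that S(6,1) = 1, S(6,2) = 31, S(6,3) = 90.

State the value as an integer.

i=7: T(7,1)=0+1·1=1 | T(7,2)=1+2·31=63 | T(7,3)=31+3·90=301
i=8: T(8,2)=1+2·63=127 | T(8,3)=63+3·301=966
i=9: T(9,3)=127+3·966=3025
Read S(9,3) = 3025.

3025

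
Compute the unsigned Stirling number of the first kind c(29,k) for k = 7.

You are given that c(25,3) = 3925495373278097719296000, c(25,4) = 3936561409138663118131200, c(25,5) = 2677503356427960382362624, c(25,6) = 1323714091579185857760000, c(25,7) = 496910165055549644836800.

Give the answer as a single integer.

354237722035840197377888292864

row 26: T[26][4]=25·3936561409138663118131200+3925495373278097719296000=102339530601744675672576000  T[26][5]=25·2677503356427960382362624+3936561409138663118131200=70874145319837672677196800  T[26][6]=25·1323714091579185857760000+2677503356427960382362624=35770355645907606826362624  T[26][7]=25·496910165055549644836800+1323714091579185857760000=13746468217967926978680000
row 27: T[27][5]=26·70874145319837672677196800+102339530601744675672576000=1945067308917524165279692800  T[27][6]=26·35770355645907606826362624+70874145319837672677196800=1000903392113435450162625024  T[27][7]=26·13746468217967926978680000+35770355645907606826362624=393178529313073708272042624
row 28: T[28][6]=27·1000903392113435450162625024+1945067308917524165279692800=28969458895980281319670568448  T[28][7]=27·393178529313073708272042624+1000903392113435450162625024=11616723683566425573507775872
row 29: T[29][7]=28·11616723683566425573507775872+28969458895980281319670568448=354237722035840197377888292864
Read c(29,7) = 354237722035840197377888292864.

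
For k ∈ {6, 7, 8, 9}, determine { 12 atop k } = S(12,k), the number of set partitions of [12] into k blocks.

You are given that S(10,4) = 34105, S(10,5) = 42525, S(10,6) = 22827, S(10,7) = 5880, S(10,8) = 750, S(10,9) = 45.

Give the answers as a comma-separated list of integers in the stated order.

[11] T[11,5]:5*42525+34105=246730 · T[11,6]:6*22827+42525=179487 · T[11,7]:7*5880+22827=63987 · T[11,8]:8*750+5880=11880 · T[11,9]:9*45+750=1155
[12] T[12,6]:6*179487+246730=1323652 · T[12,7]:7*63987+179487=627396 · T[12,8]:8*11880+63987=159027 · T[12,9]:9*1155+11880=22275
Read S(12,6) = 1323652, S(12,7) = 627396, S(12,8) = 159027, S(12,9) = 22275.

1323652, 627396, 159027, 22275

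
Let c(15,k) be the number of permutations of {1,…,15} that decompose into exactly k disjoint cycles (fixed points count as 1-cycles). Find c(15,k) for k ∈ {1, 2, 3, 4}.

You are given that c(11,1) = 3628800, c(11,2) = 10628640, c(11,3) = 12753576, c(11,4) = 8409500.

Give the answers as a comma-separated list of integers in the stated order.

i=12: T(12,1)=0+11·3628800=39916800 | T(12,2)=3628800+11·10628640=120543840 | T(12,3)=10628640+11·12753576=150917976 | T(12,4)=12753576+11·8409500=105258076
i=13: T(13,1)=0+12·39916800=479001600 | T(13,2)=39916800+12·120543840=1486442880 | T(13,3)=120543840+12·150917976=1931559552 | T(13,4)=150917976+12·105258076=1414014888
i=14: T(14,1)=0+13·479001600=6227020800 | T(14,2)=479001600+13·1486442880=19802759040 | T(14,3)=1486442880+13·1931559552=26596717056 | T(14,4)=1931559552+13·1414014888=20313753096
i=15: T(15,1)=0+14·6227020800=87178291200 | T(15,2)=6227020800+14·19802759040=283465647360 | T(15,3)=19802759040+14·26596717056=392156797824 | T(15,4)=26596717056+14·20313753096=310989260400
Read c(15,1) = 87178291200, c(15,2) = 283465647360, c(15,3) = 392156797824, c(15,4) = 310989260400.

87178291200, 283465647360, 392156797824, 310989260400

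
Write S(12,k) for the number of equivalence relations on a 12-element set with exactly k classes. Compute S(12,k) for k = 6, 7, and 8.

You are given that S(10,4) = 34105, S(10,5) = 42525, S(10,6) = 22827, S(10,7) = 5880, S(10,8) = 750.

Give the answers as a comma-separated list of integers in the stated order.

1323652, 627396, 159027

r11: T_11,5=5×42525+34105=246730; T_11,6=6×22827+42525=179487; T_11,7=7×5880+22827=63987; T_11,8=8×750+5880=11880
r12: T_12,6=6×179487+246730=1323652; T_12,7=7×63987+179487=627396; T_12,8=8×11880+63987=159027
Read S(12,6) = 1323652, S(12,7) = 627396, S(12,8) = 159027.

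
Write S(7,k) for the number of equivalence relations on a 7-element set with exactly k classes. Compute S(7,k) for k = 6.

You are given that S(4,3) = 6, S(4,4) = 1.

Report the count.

row 5: T[5][4]=4·1+6=10  T[5][5]=5·0+1=1
row 6: T[6][5]=5·1+10=15  T[6][6]=6·0+1=1
row 7: T[7][6]=6·1+15=21
Read S(7,6) = 21.

21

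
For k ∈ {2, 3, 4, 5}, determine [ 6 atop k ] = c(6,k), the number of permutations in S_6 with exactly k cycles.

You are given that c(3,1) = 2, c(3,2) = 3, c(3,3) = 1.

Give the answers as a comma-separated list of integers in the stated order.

row 4: T[4][1]=3·2+0=6  T[4][2]=3·3+2=11  T[4][3]=3·1+3=6  T[4][4]=3·0+1=1
row 5: T[5][1]=4·6+0=24  T[5][2]=4·11+6=50  T[5][3]=4·6+11=35  T[5][4]=4·1+6=10  T[5][5]=4·0+1=1
row 6: T[6][2]=5·50+24=274  T[6][3]=5·35+50=225  T[6][4]=5·10+35=85  T[6][5]=5·1+10=15
Read c(6,2) = 274, c(6,3) = 225, c(6,4) = 85, c(6,5) = 15.

274, 225, 85, 15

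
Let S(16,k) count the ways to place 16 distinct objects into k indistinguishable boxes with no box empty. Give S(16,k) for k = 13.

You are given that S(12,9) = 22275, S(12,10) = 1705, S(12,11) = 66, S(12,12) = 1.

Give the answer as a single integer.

[13] T[13,10]:10*1705+22275=39325 · T[13,11]:11*66+1705=2431 · T[13,12]:12*1+66=78 · T[13,13]:13*0+1=1
[14] T[14,11]:11*2431+39325=66066 · T[14,12]:12*78+2431=3367 · T[14,13]:13*1+78=91
[15] T[15,12]:12*3367+66066=106470 · T[15,13]:13*91+3367=4550
[16] T[16,13]:13*4550+106470=165620
Read S(16,13) = 165620.

165620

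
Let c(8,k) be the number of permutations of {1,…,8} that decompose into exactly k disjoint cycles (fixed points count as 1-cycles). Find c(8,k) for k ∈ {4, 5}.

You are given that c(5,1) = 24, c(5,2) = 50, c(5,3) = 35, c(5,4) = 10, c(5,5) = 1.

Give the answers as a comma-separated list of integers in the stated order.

r6: T_6,2=5×50+24=274; T_6,3=5×35+50=225; T_6,4=5×10+35=85; T_6,5=5×1+10=15
r7: T_7,3=6×225+274=1624; T_7,4=6×85+225=735; T_7,5=6×15+85=175
r8: T_8,4=7×735+1624=6769; T_8,5=7×175+735=1960
Read c(8,4) = 6769, c(8,5) = 1960.

6769, 1960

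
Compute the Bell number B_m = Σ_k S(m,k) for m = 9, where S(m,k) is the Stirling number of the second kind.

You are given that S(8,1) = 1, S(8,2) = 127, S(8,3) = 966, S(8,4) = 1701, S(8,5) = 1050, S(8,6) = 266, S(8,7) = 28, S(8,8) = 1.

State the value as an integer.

21147

i=9: T(9,1)=0+1·1=1 | T(9,2)=1+2·127=255 | T(9,3)=127+3·966=3025 | T(9,4)=966+4·1701=7770 | T(9,5)=1701+5·1050=6951 | T(9,6)=1050+6·266=2646 | T(9,7)=266+7·28=462 | T(9,8)=28+8·1=36 | T(9,9)=1+9·0=1
B_9 = ΣS(9,k) = 1+255+3025+7770+6951+2646+462+36+1 = 21147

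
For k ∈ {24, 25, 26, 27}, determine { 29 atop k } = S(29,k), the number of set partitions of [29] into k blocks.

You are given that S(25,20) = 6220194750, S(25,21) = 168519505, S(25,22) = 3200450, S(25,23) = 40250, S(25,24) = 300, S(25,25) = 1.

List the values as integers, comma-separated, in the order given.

33738295500, 626551380, 8336601, 74907

@26  (26,21):168519505·21+6220194750→9759104355, (26,22):3200450·22+168519505→238929405, (26,23):40250·23+3200450→4126200, (26,24):300·24+40250→47450, (26,25):1·25+300→325, (26,26):0·26+1→1
@27  (27,22):238929405·22+9759104355→15015551265, (27,23):4126200·23+238929405→333832005, (27,24):47450·24+4126200→5265000, (27,25):325·25+47450→55575, (27,26):1·26+325→351, (27,27):0·27+1→1
@28  (28,23):333832005·23+15015551265→22693687380, (28,24):5265000·24+333832005→460192005, (28,25):55575·25+5265000→6654375, (28,26):351·26+55575→64701, (28,27):1·27+351→378
@29  (29,24):460192005·24+22693687380→33738295500, (29,25):6654375·25+460192005→626551380, (29,26):64701·26+6654375→8336601, (29,27):378·27+64701→74907
Read S(29,24) = 33738295500, S(29,25) = 626551380, S(29,26) = 8336601, S(29,27) = 74907.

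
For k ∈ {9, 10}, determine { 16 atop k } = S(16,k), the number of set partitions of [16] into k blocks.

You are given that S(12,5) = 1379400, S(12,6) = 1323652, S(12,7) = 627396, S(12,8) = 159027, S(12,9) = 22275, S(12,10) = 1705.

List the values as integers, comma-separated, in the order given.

row 13: T[13][6]=6·1323652+1379400=9321312  T[13][7]=7·627396+1323652=5715424  T[13][8]=8·159027+627396=1899612  T[13][9]=9·22275+159027=359502  T[13][10]=10·1705+22275=39325
row 14: T[14][7]=7·5715424+9321312=49329280  T[14][8]=8·1899612+5715424=20912320  T[14][9]=9·359502+1899612=5135130  T[14][10]=10·39325+359502=752752
row 15: T[15][8]=8·20912320+49329280=216627840  T[15][9]=9·5135130+20912320=67128490  T[15][10]=10·752752+5135130=12662650
row 16: T[16][9]=9·67128490+216627840=820784250  T[16][10]=10·12662650+67128490=193754990
Read S(16,9) = 820784250, S(16,10) = 193754990.

820784250, 193754990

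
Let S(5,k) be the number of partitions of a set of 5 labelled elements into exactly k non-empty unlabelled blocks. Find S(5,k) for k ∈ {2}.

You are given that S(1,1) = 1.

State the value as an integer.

15

[2] T[2,1]:1*1+0=1 · T[2,2]:2*0+1=1
[3] T[3,1]:1*1+0=1 · T[3,2]:2*1+1=3
[4] T[4,1]:1*1+0=1 · T[4,2]:2*3+1=7
[5] T[5,2]:2*7+1=15
Read S(5,2) = 15.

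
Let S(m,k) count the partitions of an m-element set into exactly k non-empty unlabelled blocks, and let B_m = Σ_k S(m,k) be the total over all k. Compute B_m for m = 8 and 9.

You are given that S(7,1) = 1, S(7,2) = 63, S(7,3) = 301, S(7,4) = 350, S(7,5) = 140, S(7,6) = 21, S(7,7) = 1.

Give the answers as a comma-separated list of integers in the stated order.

row 8: T[8][1]=1·1+0=1  T[8][2]=2·63+1=127  T[8][3]=3·301+63=966  T[8][4]=4·350+301=1701  T[8][5]=5·140+350=1050  T[8][6]=6·21+140=266  T[8][7]=7·1+21=28  T[8][8]=8·0+1=1
row 9: T[9][1]=1·1+0=1  T[9][2]=2·127+1=255  T[9][3]=3·966+127=3025  T[9][4]=4·1701+966=7770  T[9][5]=5·1050+1701=6951  T[9][6]=6·266+1050=2646  T[9][7]=7·28+266=462  T[9][8]=8·1+28=36  T[9][9]=9·0+1=1
B_8 = ΣS(8,k) = 1+127+966+1701+1050+266+28+1 = 4140
B_9 = ΣS(9,k) = 1+255+3025+7770+6951+2646+462+36+1 = 21147

4140, 21147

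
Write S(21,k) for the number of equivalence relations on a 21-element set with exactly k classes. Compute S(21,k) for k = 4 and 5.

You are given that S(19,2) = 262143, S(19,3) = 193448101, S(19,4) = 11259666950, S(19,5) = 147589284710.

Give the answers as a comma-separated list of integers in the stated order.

i=20: T(20,3)=262143+3·193448101=580606446 | T(20,4)=193448101+4·11259666950=45232115901 | T(20,5)=11259666950+5·147589284710=749206090500
i=21: T(21,4)=580606446+4·45232115901=181509070050 | T(21,5)=45232115901+5·749206090500=3791262568401
Read S(21,4) = 181509070050, S(21,5) = 3791262568401.

181509070050, 3791262568401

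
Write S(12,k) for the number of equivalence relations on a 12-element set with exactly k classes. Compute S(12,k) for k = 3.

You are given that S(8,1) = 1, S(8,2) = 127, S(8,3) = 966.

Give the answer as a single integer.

86526

i=9: T(9,1)=0+1·1=1 | T(9,2)=1+2·127=255 | T(9,3)=127+3·966=3025
i=10: T(10,1)=0+1·1=1 | T(10,2)=1+2·255=511 | T(10,3)=255+3·3025=9330
i=11: T(11,2)=1+2·511=1023 | T(11,3)=511+3·9330=28501
i=12: T(12,3)=1023+3·28501=86526
Read S(12,3) = 86526.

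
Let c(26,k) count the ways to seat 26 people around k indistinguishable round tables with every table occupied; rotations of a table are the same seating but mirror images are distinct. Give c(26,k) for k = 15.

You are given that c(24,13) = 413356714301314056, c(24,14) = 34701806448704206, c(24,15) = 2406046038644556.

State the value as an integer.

i=25: T(25,14)=413356714301314056+24·34701806448704206=1246200069070215000 | T(25,15)=34701806448704206+24·2406046038644556=92446911376173550
i=26: T(26,15)=1246200069070215000+25·92446911376173550=3557372853474553750
Read c(26,15) = 3557372853474553750.

3557372853474553750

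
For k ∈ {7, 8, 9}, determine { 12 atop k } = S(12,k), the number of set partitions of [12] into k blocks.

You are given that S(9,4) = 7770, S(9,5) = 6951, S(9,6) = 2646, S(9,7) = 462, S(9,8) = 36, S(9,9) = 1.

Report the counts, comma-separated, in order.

627396, 159027, 22275

r10: T_10,5=5×6951+7770=42525; T_10,6=6×2646+6951=22827; T_10,7=7×462+2646=5880; T_10,8=8×36+462=750; T_10,9=9×1+36=45
r11: T_11,6=6×22827+42525=179487; T_11,7=7×5880+22827=63987; T_11,8=8×750+5880=11880; T_11,9=9×45+750=1155
r12: T_12,7=7×63987+179487=627396; T_12,8=8×11880+63987=159027; T_12,9=9×1155+11880=22275
Read S(12,7) = 627396, S(12,8) = 159027, S(12,9) = 22275.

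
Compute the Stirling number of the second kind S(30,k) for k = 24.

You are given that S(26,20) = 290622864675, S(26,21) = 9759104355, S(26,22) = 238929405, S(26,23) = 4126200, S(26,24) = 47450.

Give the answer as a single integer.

2157580085700

[27] T[27,21]:21*9759104355+290622864675=495564056130 · T[27,22]:22*238929405+9759104355=15015551265 · T[27,23]:23*4126200+238929405=333832005 · T[27,24]:24*47450+4126200=5265000
[28] T[28,22]:22*15015551265+495564056130=825906183960 · T[28,23]:23*333832005+15015551265=22693687380 · T[28,24]:24*5265000+333832005=460192005
[29] T[29,23]:23*22693687380+825906183960=1347860993700 · T[29,24]:24*460192005+22693687380=33738295500
[30] T[30,24]:24*33738295500+1347860993700=2157580085700
Read S(30,24) = 2157580085700.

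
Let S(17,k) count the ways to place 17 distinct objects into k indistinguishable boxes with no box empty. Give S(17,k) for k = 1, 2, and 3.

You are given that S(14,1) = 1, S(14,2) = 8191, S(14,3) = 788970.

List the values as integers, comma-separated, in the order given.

1, 65535, 21457825

i=15: T(15,1)=0+1·1=1 | T(15,2)=1+2·8191=16383 | T(15,3)=8191+3·788970=2375101
i=16: T(16,1)=0+1·1=1 | T(16,2)=1+2·16383=32767 | T(16,3)=16383+3·2375101=7141686
i=17: T(17,1)=0+1·1=1 | T(17,2)=1+2·32767=65535 | T(17,3)=32767+3·7141686=21457825
Read S(17,1) = 1, S(17,2) = 65535, S(17,3) = 21457825.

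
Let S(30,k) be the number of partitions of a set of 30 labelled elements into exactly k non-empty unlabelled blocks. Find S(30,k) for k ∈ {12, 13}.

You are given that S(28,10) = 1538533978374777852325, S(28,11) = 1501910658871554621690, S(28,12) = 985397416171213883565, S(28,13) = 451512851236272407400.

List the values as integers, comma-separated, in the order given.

row 29: T[29][11]=11·1501910658871554621690+1538533978374777852325=18059551225961878690915  T[29][12]=12·985397416171213883565+1501910658871554621690=13326679652926121224470  T[29][13]=13·451512851236272407400+985397416171213883565=6855064482242755179765
row 30: T[30][12]=12·13326679652926121224470+18059551225961878690915=177979707061075333384555  T[30][13]=13·6855064482242755179765+13326679652926121224470=102442517922081938561415
Read S(30,12) = 177979707061075333384555, S(30,13) = 102442517922081938561415.

177979707061075333384555, 102442517922081938561415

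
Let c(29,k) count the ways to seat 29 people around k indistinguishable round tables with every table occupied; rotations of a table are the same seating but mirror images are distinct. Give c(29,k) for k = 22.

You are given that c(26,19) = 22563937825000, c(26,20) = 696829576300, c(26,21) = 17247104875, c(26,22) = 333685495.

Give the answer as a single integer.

123268226851770

i=27: T(27,20)=22563937825000+26·696829576300=40681506808800 | T(27,21)=696829576300+26·17247104875=1145254303050 | T(27,22)=17247104875+26·333685495=25922927745
i=28: T(28,21)=40681506808800+27·1145254303050=71603372991150 | T(28,22)=1145254303050+27·25922927745=1845173352165
i=29: T(29,22)=71603372991150+28·1845173352165=123268226851770
Read c(29,22) = 123268226851770.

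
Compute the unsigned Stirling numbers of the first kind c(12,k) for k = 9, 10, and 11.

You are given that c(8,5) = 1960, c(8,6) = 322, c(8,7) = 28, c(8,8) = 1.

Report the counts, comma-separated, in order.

@9  (9,6):322·8+1960→4536, (9,7):28·8+322→546, (9,8):1·8+28→36, (9,9):0·8+1→1
@10  (10,7):546·9+4536→9450, (10,8):36·9+546→870, (10,9):1·9+36→45, (10,10):0·9+1→1
@11  (11,8):870·10+9450→18150, (11,9):45·10+870→1320, (11,10):1·10+45→55, (11,11):0·10+1→1
@12  (12,9):1320·11+18150→32670, (12,10):55·11+1320→1925, (12,11):1·11+55→66
Read c(12,9) = 32670, c(12,10) = 1925, c(12,11) = 66.

32670, 1925, 66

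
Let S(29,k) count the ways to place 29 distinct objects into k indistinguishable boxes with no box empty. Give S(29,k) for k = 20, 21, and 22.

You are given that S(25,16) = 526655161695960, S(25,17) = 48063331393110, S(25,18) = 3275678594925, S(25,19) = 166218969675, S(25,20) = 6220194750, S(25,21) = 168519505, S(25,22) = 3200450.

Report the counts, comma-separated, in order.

17110181160972900, 949910385013590, 40823077538100

r26: T_26,17=17×48063331393110+526655161695960=1343731795378830; T_26,18=18×3275678594925+48063331393110=107025546101760; T_26,19=19×166218969675+3275678594925=6433839018750; T_26,20=20×6220194750+166218969675=290622864675; T_26,21=21×168519505+6220194750=9759104355; T_26,22=22×3200450+168519505=238929405
r27: T_27,18=18×107025546101760+1343731795378830=3270191625210510; T_27,19=19×6433839018750+107025546101760=229268487458010; T_27,20=20×290622864675+6433839018750=12246296312250; T_27,21=21×9759104355+290622864675=495564056130; T_27,22=22×238929405+9759104355=15015551265
r28: T_28,19=19×229268487458010+3270191625210510=7626292886912700; T_28,20=20×12246296312250+229268487458010=474194413703010; T_28,21=21×495564056130+12246296312250=22653141490980; T_28,22=22×15015551265+495564056130=825906183960
r29: T_29,20=20×474194413703010+7626292886912700=17110181160972900; T_29,21=21×22653141490980+474194413703010=949910385013590; T_29,22=22×825906183960+22653141490980=40823077538100
Read S(29,20) = 17110181160972900, S(29,21) = 949910385013590, S(29,22) = 40823077538100.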